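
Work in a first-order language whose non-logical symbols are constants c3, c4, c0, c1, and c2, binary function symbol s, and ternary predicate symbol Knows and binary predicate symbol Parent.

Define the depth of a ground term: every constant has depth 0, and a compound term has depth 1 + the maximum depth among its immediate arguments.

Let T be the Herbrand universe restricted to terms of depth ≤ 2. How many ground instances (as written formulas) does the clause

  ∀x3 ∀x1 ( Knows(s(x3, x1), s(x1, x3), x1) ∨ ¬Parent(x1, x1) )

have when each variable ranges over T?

819025

Ground terms of depth ≤ 2:
  If N_k denotes the number of depth-≤k ground terms, the 5 constants give N_0 = 5, and each function symbol of arity r contributes N_{k-1}^r new terms at level k: N_k = 5 + N_{k-1}^2.
  N_0 = 5
  N_1 = 5 + 5^2 = 30
  N_2 = 5 + 30^2 = 905
So there are 905 ground terms available for substitution.
Each of x3, x1 ranges independently over the available ground terms, and distinct assignments produce distinct instances.
Number of ground instances = 905^2 = 819025.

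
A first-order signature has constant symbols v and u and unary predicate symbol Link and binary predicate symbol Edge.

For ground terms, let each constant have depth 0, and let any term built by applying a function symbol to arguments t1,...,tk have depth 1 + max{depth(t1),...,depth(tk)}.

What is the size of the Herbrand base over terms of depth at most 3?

6

First count ground terms of depth ≤ 3.
With no function symbols every ground term is a constant, so there are exactly 2 ground terms at every depth bound.
N_0 = 2
N_1 = 2
N_2 = 2
N_3 = 2
Explicitly: v, u.
So |H| = 2.
For each predicate symbol, the number of ground atoms is |H| raised to its arity; summing:
  Link: 2;  Edge: 2^2 = 4
Total ground atoms: 2 + 4 = 6.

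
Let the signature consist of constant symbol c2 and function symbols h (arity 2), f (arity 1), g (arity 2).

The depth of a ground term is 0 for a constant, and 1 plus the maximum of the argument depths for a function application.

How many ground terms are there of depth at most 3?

Let N_k count ground terms of depth at most k. Each non-constant term of depth ≤ k is some function symbol applied to depth-≤(k−1) arguments, giving N_k = 1 + N_{k-1}^2 + N_{k-1} + N_{k-1}^2.
N_0 = 1
N_1 = 1 + 1^2 + 1 + 1^2 = 4
N_2 = 1 + 4^2 + 4 + 4^2 = 37
N_3 = 1 + 37^2 + 37 + 37^2 = 2776

2776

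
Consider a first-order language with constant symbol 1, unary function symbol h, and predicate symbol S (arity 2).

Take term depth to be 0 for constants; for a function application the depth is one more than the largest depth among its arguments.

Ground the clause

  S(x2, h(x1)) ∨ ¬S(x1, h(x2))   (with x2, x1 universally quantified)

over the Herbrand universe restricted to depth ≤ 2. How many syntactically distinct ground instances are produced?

9

Ground terms of depth ≤ 2:
  Write N_k for the number of ground terms of depth ≤ k. A term of depth ≤ k is either a constant or a function symbol applied to arguments of depth ≤ k−1, so N_k = 1 + N_{k-1}.
  N_0 = 1
  N_1 = 1 + 1 = 2
  N_2 = 1 + 2 = 3
  Explicitly: 1, h(1), h(h(1)).
So there are 3 ground terms available for substitution.
The body mentions every one of the 2 quantified variables; since ground terms form a free algebra, no two substitutions collapse to the same formula.
Number of ground instances = 3^2 = 9.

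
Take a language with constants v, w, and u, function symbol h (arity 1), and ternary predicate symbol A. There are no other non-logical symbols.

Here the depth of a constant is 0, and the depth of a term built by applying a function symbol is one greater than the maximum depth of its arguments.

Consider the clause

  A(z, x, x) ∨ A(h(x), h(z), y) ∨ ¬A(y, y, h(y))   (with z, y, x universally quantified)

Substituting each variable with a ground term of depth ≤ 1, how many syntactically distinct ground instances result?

216

Ground terms of depth ≤ 1:
  Let N_k = |{terms of depth ≤ k}|. Then N_0 = 3 and N_k = 3 + N_{k-1} for k ≥ 1 (one summand per function symbol, arity giving the exponent).
  N_0 = 3
  N_1 = 3 + 3 = 6
  Explicitly: v, w, u, h(v), h(w), h(u).
So there are 6 ground terms available for substitution.
There are 3 variables to instantiate (z, y, x), each occurring in at least one literal, so different choices give different ground instances.
Number of ground instances = 6^3 = 216.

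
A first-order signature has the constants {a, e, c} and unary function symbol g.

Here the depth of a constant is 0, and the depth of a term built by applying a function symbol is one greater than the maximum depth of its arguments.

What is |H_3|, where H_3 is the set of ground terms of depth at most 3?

Write N_k for the number of ground terms of depth ≤ k. A term of depth ≤ k is either a constant or a function symbol applied to arguments of depth ≤ k−1, so N_k = 3 + N_{k-1}.
N_0 = 3
N_1 = 3 + 3 = 6
N_2 = 3 + 6 = 9
N_3 = 3 + 9 = 12

12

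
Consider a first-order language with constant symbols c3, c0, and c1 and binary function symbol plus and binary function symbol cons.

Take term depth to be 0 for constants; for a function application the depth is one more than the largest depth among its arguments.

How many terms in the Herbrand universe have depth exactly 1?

Let N_k = |{terms of depth ≤ k}|. Then N_0 = 3 and N_k = 3 + N_{k-1}^2 + N_{k-1}^2 for k ≥ 1 (one summand per function symbol, arity giving the exponent).
N_0 = 3
N_1 = 3 + 3^2 + 3^2 = 21
Terms of depth exactly 1: N_1 − N_0 = 21 − 3 = 18.

18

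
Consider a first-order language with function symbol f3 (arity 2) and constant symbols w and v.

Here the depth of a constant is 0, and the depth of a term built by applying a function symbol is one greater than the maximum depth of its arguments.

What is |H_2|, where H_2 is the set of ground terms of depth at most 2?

38

Write N_k for the number of ground terms of depth ≤ k. A term of depth ≤ k is either a constant or a function symbol applied to arguments of depth ≤ k−1, so N_k = 2 + N_{k-1}^2.
N_0 = 2
N_1 = 2 + 2^2 = 6
N_2 = 2 + 6^2 = 38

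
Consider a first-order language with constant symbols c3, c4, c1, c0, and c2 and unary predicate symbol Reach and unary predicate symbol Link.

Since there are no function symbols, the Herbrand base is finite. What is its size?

10

With no function symbols, the Herbrand universe is just the 5 constants.
Ground atoms per predicate: Reach: 5, Link: 5.
Herbrand base size = 5 + 5 = 10.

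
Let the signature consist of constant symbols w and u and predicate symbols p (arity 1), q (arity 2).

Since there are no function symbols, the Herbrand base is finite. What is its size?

With no function symbols, the Herbrand universe is just the 2 constants.
Ground atoms per predicate: p: 2, q: 2^2 = 4.
Herbrand base size = 2 + 4 = 6.

6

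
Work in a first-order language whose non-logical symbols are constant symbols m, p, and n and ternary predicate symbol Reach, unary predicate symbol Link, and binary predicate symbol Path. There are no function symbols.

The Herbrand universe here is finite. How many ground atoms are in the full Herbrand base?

39

With no function symbols, the Herbrand universe is just the 3 constants.
Ground atoms per predicate: Reach: 3^3 = 27, Link: 3, Path: 3^2 = 9.
Herbrand base size = 27 + 3 + 9 = 39.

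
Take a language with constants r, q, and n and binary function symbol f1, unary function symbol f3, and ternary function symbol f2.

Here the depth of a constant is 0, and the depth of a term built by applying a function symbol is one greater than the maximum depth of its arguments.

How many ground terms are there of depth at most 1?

Let N_k = |{terms of depth ≤ k}|. Then N_0 = 3 and N_k = 3 + N_{k-1}^2 + N_{k-1} + N_{k-1}^3 for k ≥ 1 (one summand per function symbol, arity giving the exponent).
N_0 = 3
N_1 = 3 + 3^2 + 3 + 3^3 = 42

42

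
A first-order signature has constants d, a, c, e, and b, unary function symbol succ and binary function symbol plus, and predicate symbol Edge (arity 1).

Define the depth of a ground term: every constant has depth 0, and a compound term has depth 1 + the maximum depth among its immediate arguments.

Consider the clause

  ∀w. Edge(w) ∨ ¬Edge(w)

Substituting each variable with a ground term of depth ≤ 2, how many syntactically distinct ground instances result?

1265

Ground terms of depth ≤ 2:
  Let N_k count ground terms of depth at most k. Each non-constant term of depth ≤ k is some function symbol applied to depth-≤(k−1) arguments, giving N_k = 5 + N_{k-1} + N_{k-1}^2.
  N_0 = 5
  N_1 = 5 + 5 + 5^2 = 35
  N_2 = 5 + 35 + 35^2 = 1265
So there are 1265 ground terms available for substitution.
There is 1 variable to instantiate (w),  occurring in at least one literal, so different choices give different ground instances.
Number of ground instances = 1265.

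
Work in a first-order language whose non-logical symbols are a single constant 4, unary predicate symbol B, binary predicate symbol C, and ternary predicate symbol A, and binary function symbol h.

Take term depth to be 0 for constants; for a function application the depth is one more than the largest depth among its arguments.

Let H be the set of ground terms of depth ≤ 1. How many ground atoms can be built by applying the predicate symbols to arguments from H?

First count ground terms of depth ≤ 1.
If N_k denotes the number of depth-≤k ground terms, the 1 constant gives N_0 = 1, and each function symbol of arity r contributes N_{k-1}^r new terms at level k: N_k = 1 + N_{k-1}^2.
N_0 = 1
N_1 = 1 + 1^2 = 2
So |H| = 2.
Ground atoms are formed by filling each argument slot of a predicate with a term from H, so an r-ary predicate gives |H|^r atoms:
  B: 2;  C: 2^2 = 4;  A: 2^3 = 8
Total ground atoms: 2 + 4 + 8 = 14.

14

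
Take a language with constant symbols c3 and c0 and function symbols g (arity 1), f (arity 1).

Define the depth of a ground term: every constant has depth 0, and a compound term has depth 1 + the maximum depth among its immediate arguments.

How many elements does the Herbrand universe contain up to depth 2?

14

Let N_k = |{terms of depth ≤ k}|. Then N_0 = 2 and N_k = 2 + N_{k-1} + N_{k-1} for k ≥ 1 (one summand per function symbol, arity giving the exponent).
N_0 = 2
N_1 = 2 + 2 + 2 = 6
N_2 = 2 + 6 + 6 = 14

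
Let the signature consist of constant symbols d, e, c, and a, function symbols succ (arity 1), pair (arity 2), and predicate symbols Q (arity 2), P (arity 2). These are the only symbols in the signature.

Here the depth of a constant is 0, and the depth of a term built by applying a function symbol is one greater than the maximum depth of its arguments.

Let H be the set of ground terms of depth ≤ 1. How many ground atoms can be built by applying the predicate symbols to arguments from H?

1152

First count ground terms of depth ≤ 1.
Let N_k count ground terms of depth at most k. Each non-constant term of depth ≤ k is some function symbol applied to depth-≤(k−1) arguments, giving N_k = 4 + N_{k-1} + N_{k-1}^2.
N_0 = 4
N_1 = 4 + 4 + 4^2 = 24
So |H| = 24.
A ground atom is a predicate applied to a tuple of terms from H, so the count is the sum over predicates of |H|^arity:
  Q: 24^2 = 576;  P: 24^2 = 576
Total ground atoms: 576 + 576 = 1152.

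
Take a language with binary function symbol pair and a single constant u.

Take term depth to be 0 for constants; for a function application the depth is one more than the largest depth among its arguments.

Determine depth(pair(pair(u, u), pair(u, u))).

depth(pair(u, u)) = 1 + max(0, 0) = 1
depth(pair(pair(u, u), pair(u, u))) = 1 + max(1, 1) = 2

2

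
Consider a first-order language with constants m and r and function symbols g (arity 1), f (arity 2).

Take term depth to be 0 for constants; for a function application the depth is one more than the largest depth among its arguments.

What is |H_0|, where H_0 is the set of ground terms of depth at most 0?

2

Count level by level. With function symbols g/1, f/2, the terms of depth ≤ k are the 2 constants together with each function applied to depth-≤(k−1) tuples, so N_k = 2 + N_{k-1} + N_{k-1}^2.
N_0 = 2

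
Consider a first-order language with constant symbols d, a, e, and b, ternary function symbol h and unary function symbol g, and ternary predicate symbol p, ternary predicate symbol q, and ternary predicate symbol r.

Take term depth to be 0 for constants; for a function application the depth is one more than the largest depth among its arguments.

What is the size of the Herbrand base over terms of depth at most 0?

192

First count ground terms of depth ≤ 0.
If N_k denotes the number of depth-≤k ground terms, the 4 constants give N_0 = 4, and each function symbol of arity r contributes N_{k-1}^r new terms at level k: N_k = 4 + N_{k-1}^3 + N_{k-1}.
N_0 = 4
So |H| = 4.
For each predicate symbol, the number of ground atoms is |H| raised to its arity; summing:
  p: 4^3 = 64;  q: 4^3 = 64;  r: 4^3 = 64
Total ground atoms: 64 + 64 + 64 = 192.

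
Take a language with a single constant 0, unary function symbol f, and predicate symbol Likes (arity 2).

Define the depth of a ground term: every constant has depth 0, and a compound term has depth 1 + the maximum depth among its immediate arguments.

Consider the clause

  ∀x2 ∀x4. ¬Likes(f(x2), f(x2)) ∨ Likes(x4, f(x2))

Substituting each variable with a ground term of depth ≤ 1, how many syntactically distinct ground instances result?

4

Ground terms of depth ≤ 1:
  Write N_k for the number of ground terms of depth ≤ k. A term of depth ≤ k is either a constant or a function symbol applied to arguments of depth ≤ k−1, so N_k = 1 + N_{k-1}.
  N_0 = 1
  N_1 = 1 + 1 = 2
So there are 2 ground terms available for substitution.
Each of x2, x4 ranges independently over the available ground terms, and distinct assignments produce distinct instances.
Number of ground instances = 2^2 = 4.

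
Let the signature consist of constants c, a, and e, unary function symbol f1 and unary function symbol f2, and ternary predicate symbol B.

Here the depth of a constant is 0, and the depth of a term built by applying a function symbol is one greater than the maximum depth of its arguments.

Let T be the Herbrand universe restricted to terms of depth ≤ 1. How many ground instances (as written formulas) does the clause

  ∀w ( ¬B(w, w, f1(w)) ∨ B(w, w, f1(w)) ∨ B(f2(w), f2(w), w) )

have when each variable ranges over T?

9

Ground terms of depth ≤ 1:
  Let N_k count ground terms of depth at most k. Each non-constant term of depth ≤ k is some function symbol applied to depth-≤(k−1) arguments, giving N_k = 3 + N_{k-1} + N_{k-1}.
  N_0 = 3
  N_1 = 3 + 3 + 3 = 9
So there are 9 ground terms available for substitution.
There is 1 variable to instantiate (w),  occurring in at least one literal, so different choices give different ground instances.
Number of ground instances = 9.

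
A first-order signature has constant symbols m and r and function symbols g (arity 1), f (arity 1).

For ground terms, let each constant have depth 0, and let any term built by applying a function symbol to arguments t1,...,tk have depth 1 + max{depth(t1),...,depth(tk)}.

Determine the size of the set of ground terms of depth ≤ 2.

Let N_k = |{terms of depth ≤ k}|. Then N_0 = 2 and N_k = 2 + N_{k-1} + N_{k-1} for k ≥ 1 (one summand per function symbol, arity giving the exponent).
N_0 = 2
N_1 = 2 + 2 + 2 = 6
N_2 = 2 + 6 + 6 = 14

14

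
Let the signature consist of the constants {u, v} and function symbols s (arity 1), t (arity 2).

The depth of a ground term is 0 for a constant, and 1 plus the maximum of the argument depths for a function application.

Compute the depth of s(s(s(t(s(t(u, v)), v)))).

6

depth(t(u, v)) = 1 + max(0, 0) = 1
depth(s(t(u, v))) = 1 + depth(t(u, v)) = 1 + 1 = 2
depth(t(s(t(u, v)), v)) = 1 + max(2, 0) = 3
depth(s(t(s(t(u, v)), v))) = 1 + depth(t(s(t(u, v)), v)) = 1 + 3 = 4
depth(s(s(t(s(t(u, v)), v)))) = 1 + depth(s(t(s(t(u, v)), v))) = 1 + 4 = 5
depth(s(s(s(t(s(t(u, v)), v))))) = 1 + depth(s(s(t(s(t(u, v)), v)))) = 1 + 5 = 6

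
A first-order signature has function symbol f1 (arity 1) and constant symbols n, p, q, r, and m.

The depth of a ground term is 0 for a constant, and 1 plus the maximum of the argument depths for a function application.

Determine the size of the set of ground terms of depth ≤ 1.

10

Let N_k = |{terms of depth ≤ k}|. Then N_0 = 5 and N_k = 5 + N_{k-1} for k ≥ 1 (one summand per function symbol, arity giving the exponent).
N_0 = 5
N_1 = 5 + 5 = 10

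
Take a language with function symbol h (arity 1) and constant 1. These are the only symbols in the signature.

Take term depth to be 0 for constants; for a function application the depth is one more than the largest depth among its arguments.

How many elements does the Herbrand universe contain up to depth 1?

Write N_k for the number of ground terms of depth ≤ k. A term of depth ≤ k is either a constant or a function symbol applied to arguments of depth ≤ k−1, so N_k = 1 + N_{k-1}.
N_0 = 1
N_1 = 1 + 1 = 2
Explicitly: 1, h(1).

2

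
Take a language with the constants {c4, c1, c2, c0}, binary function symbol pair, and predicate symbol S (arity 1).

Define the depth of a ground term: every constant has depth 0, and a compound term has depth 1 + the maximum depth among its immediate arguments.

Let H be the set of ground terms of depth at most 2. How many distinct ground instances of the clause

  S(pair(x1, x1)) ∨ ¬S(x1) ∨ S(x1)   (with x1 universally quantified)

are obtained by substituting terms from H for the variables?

Ground terms of depth ≤ 2:
  Write N_k for the number of ground terms of depth ≤ k. A term of depth ≤ k is either a constant or a function symbol applied to arguments of depth ≤ k−1, so N_k = 4 + N_{k-1}^2.
  N_0 = 4
  N_1 = 4 + 4^2 = 20
  N_2 = 4 + 20^2 = 404
So there are 404 ground terms available for substitution.
The body mentions the single quantified variable x1; since ground terms form a free algebra, no two substitutions collapse to the same formula.
Number of ground instances = 404.

404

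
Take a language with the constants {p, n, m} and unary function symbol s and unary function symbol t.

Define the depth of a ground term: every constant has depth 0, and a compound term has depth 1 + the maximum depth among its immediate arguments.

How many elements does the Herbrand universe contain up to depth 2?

Let N_k count ground terms of depth at most k. Each non-constant term of depth ≤ k is some function symbol applied to depth-≤(k−1) arguments, giving N_k = 3 + N_{k-1} + N_{k-1}.
N_0 = 3
N_1 = 3 + 3 + 3 = 9
N_2 = 3 + 9 + 9 = 21

21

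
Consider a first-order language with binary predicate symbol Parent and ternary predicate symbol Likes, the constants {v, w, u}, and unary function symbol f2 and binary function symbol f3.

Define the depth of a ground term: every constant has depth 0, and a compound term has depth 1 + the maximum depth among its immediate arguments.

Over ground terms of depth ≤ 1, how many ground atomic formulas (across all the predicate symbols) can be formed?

3600

First count ground terms of depth ≤ 1.
Count level by level. With function symbols f2/1, f3/2, the terms of depth ≤ k are the 3 constants together with each function applied to depth-≤(k−1) tuples, so N_k = 3 + N_{k-1} + N_{k-1}^2.
N_0 = 3
N_1 = 3 + 3 + 3^2 = 15
So |H| = 15.
Each predicate of arity r yields |H|^r ground atoms (one per choice of an r-tuple from H):
  Parent: 15^2 = 225;  Likes: 15^3 = 3375
Total ground atoms: 225 + 3375 = 3600.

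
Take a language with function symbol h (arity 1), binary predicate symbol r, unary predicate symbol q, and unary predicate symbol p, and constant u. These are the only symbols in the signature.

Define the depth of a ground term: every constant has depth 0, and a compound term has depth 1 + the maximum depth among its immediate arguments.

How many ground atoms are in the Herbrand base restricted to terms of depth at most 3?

24

First count ground terms of depth ≤ 3.
Count level by level. With function symbols h/1, the terms of depth ≤ k are the 1 constant together with each function applied to depth-≤(k−1) tuples, so N_k = 1 + N_{k-1}.
N_0 = 1
N_1 = 1 + 1 = 2
N_2 = 1 + 2 = 3
N_3 = 1 + 3 = 4
So |H| = 4.
A ground atom is a predicate applied to a tuple of terms from H, so the count is the sum over predicates of |H|^arity:
  r: 4^2 = 16;  q: 4;  p: 4
Total ground atoms: 16 + 4 + 4 = 24.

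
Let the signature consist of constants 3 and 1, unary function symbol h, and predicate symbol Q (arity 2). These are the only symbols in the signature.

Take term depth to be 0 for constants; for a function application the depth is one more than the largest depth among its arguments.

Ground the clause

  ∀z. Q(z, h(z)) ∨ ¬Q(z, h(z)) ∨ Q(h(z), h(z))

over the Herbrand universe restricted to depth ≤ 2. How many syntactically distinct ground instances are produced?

6

Ground terms of depth ≤ 2:
  Write N_k for the number of ground terms of depth ≤ k. A term of depth ≤ k is either a constant or a function symbol applied to arguments of depth ≤ k−1, so N_k = 2 + N_{k-1}.
  N_0 = 2
  N_1 = 2 + 2 = 4
  N_2 = 2 + 4 = 6
So there are 6 ground terms available for substitution.
The body mentions the single quantified variable z; since ground terms form a free algebra, no two substitutions collapse to the same formula.
Number of ground instances = 6.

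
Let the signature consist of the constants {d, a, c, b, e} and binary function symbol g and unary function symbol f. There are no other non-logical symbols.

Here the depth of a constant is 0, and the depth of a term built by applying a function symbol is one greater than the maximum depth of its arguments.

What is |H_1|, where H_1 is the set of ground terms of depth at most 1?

Let N_k count ground terms of depth at most k. Each non-constant term of depth ≤ k is some function symbol applied to depth-≤(k−1) arguments, giving N_k = 5 + N_{k-1}^2 + N_{k-1}.
N_0 = 5
N_1 = 5 + 5^2 + 5 = 35

35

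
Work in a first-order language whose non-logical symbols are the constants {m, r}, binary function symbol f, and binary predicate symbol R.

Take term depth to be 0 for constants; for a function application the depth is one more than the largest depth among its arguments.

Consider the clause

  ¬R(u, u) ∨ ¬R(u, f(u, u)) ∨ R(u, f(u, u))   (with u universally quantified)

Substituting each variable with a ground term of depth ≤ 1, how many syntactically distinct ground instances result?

6

Ground terms of depth ≤ 1:
  Let N_k = |{terms of depth ≤ k}|. Then N_0 = 2 and N_k = 2 + N_{k-1}^2 for k ≥ 1 (one summand per function symbol, arity giving the exponent).
  N_0 = 2
  N_1 = 2 + 2^2 = 6
  Explicitly: m, r, f(m, m), f(m, r), f(r, m), f(r, r).
So there are 6 ground terms available for substitution.
The clause has 1 distinct variable (u), which appears in the body. In the free term algebra distinct substitutions yield syntactically distinct ground instances.
Number of ground instances = 6.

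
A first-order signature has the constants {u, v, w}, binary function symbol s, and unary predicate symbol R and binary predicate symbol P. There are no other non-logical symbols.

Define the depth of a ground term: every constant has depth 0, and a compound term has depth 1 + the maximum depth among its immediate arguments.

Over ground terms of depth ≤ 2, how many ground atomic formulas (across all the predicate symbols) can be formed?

21756

First count ground terms of depth ≤ 2.
Count level by level. With function symbols s/2, the terms of depth ≤ k are the 3 constants together with each function applied to depth-≤(k−1) tuples, so N_k = 3 + N_{k-1}^2.
N_0 = 3
N_1 = 3 + 3^2 = 12
N_2 = 3 + 12^2 = 147
So |H| = 147.
For each predicate symbol, the number of ground atoms is |H| raised to its arity; summing:
  R: 147;  P: 147^2 = 21609
Total ground atoms: 147 + 21609 = 21756.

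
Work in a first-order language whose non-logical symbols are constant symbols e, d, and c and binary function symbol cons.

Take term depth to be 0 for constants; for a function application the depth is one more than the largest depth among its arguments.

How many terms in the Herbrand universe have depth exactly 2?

Write N_k for the number of ground terms of depth ≤ k. A term of depth ≤ k is either a constant or a function symbol applied to arguments of depth ≤ k−1, so N_k = 3 + N_{k-1}^2.
N_0 = 3
N_1 = 3 + 3^2 = 12
N_2 = 3 + 12^2 = 147
Terms of depth exactly 2: N_2 − N_1 = 147 − 12 = 135.

135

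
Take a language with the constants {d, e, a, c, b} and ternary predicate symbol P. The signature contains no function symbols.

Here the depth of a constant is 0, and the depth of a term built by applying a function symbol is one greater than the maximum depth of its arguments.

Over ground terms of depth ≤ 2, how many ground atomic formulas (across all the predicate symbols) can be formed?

125

First count ground terms of depth ≤ 2.
With no function symbols every ground term is a constant, so there are exactly 5 ground terms at every depth bound.
N_0 = 5
N_1 = 5
N_2 = 5
So |H| = 5.
For each predicate symbol, the number of ground atoms is |H| raised to its arity; summing:
  P: 5^3 = 125
Total ground atoms: 125.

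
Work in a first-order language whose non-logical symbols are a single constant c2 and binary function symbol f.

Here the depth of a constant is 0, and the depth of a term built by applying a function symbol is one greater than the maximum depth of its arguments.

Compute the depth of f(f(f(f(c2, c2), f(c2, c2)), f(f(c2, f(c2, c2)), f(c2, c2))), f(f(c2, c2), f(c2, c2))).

5

depth(f(c2, c2)) = 1 + max(0, 0) = 1
depth(f(f(c2, c2), f(c2, c2))) = 1 + max(1, 1) = 2
depth(f(c2, f(c2, c2))) = 1 + max(0, 1) = 2
depth(f(f(c2, f(c2, c2)), f(c2, c2))) = 1 + max(2, 1) = 3
depth(f(f(f(c2, c2), f(c2, c2)), f(f(c2, f(c2, c2)), f(c2, c2)))) = 1 + max(2, 3) = 4
depth(f(f(f(f(c2, c2), f(c2, c2)), f(f(c2, f(c2, c2)), f(c2, c2))), f(f(c2, c2), f(c2, c2)))) = 1 + max(4, 2) = 5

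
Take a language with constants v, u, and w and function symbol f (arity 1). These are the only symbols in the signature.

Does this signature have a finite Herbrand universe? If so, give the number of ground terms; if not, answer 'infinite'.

The signature has at least one function symbol (f, arity 1) and at least one constant (v).
Iterating f gives infinitely many distinct ground terms: v, f(v), f(f(v)), ...
So the Herbrand universe is infinite.

infinite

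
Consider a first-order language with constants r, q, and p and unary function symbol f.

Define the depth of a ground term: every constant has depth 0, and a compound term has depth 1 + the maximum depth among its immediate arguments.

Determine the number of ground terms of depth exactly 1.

3

Let N_k = |{terms of depth ≤ k}|. Then N_0 = 3 and N_k = 3 + N_{k-1} for k ≥ 1 (one summand per function symbol, arity giving the exponent).
N_0 = 3
N_1 = 3 + 3 = 6
Terms of depth exactly 1: N_1 − N_0 = 6 − 3 = 3.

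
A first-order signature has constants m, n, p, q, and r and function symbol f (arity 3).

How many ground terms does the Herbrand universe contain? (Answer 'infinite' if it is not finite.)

The signature has at least one function symbol (f, arity 3) and at least one constant (m).
Iterating f gives infinitely many distinct ground terms: m, f(m, m, m), f(f(m, m, m), f(m, m, m), f(m, m, m)), ...
So the Herbrand universe is infinite.

infinite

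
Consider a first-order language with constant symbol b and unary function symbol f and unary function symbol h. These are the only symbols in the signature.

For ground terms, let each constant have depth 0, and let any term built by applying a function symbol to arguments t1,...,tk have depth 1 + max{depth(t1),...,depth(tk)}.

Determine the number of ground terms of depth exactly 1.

2

Count level by level. With function symbols f/1, h/1, the terms of depth ≤ k are the 1 constant together with each function applied to depth-≤(k−1) tuples, so N_k = 1 + N_{k-1} + N_{k-1}.
N_0 = 1
N_1 = 1 + 1 + 1 = 3
Terms of depth exactly 1: N_1 − N_0 = 3 − 1 = 2.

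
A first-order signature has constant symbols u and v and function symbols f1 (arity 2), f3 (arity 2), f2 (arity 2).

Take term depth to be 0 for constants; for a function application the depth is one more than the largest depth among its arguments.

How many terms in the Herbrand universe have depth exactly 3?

Write N_k for the number of ground terms of depth ≤ k. A term of depth ≤ k is either a constant or a function symbol applied to arguments of depth ≤ k−1, so N_k = 2 + N_{k-1}^2 + N_{k-1}^2 + N_{k-1}^2.
N_0 = 2
N_1 = 2 + 2^2 + 2^2 + 2^2 = 14
N_2 = 2 + 14^2 + 14^2 + 14^2 = 590
N_3 = 2 + 590^2 + 590^2 + 590^2 = 1044302
Terms of depth exactly 3: N_3 − N_2 = 1044302 − 590 = 1043712.

1043712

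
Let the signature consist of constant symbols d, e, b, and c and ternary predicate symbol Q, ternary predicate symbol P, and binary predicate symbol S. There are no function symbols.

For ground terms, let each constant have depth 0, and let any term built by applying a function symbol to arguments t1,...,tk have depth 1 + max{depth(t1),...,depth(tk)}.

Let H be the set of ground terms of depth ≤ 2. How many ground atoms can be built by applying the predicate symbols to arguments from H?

First count ground terms of depth ≤ 2.
With no function symbols every ground term is a constant, so there are exactly 4 ground terms at every depth bound.
N_0 = 4
N_1 = 4
N_2 = 4
Explicitly: d, e, b, c.
So |H| = 4.
A ground atom is a predicate applied to a tuple of terms from H, so the count is the sum over predicates of |H|^arity:
  Q: 4^3 = 64;  P: 4^3 = 64;  S: 4^2 = 16
Total ground atoms: 64 + 64 + 16 = 144.

144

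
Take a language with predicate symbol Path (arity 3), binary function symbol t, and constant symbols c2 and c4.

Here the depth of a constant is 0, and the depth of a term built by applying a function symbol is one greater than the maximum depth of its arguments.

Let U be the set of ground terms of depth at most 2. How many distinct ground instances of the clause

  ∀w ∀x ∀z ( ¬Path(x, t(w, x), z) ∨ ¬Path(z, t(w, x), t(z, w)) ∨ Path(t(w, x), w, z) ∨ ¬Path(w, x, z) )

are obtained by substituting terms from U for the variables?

Ground terms of depth ≤ 2:
  If N_k denotes the number of depth-≤k ground terms, the 2 constants give N_0 = 2, and each function symbol of arity r contributes N_{k-1}^r new terms at level k: N_k = 2 + N_{k-1}^2.
  N_0 = 2
  N_1 = 2 + 2^2 = 6
  N_2 = 2 + 6^2 = 38
So there are 38 ground terms available for substitution.
The body mentions every one of the 3 quantified variables; since ground terms form a free algebra, no two substitutions collapse to the same formula.
Number of ground instances = 38^3 = 54872.

54872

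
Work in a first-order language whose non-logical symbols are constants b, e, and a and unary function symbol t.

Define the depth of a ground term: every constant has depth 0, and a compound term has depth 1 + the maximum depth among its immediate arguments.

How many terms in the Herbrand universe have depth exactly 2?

3

Let N_k count ground terms of depth at most k. Each non-constant term of depth ≤ k is some function symbol applied to depth-≤(k−1) arguments, giving N_k = 3 + N_{k-1}.
N_0 = 3
N_1 = 3 + 3 = 6
N_2 = 3 + 6 = 9
Terms of depth exactly 2: N_2 − N_1 = 9 − 6 = 3.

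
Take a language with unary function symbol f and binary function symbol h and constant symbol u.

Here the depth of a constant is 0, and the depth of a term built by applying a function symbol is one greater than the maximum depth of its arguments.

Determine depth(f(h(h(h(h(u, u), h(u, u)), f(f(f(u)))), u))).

depth(h(u, u)) = 1 + max(0, 0) = 1
depth(h(h(u, u), h(u, u))) = 1 + max(1, 1) = 2
depth(f(u)) = 1 + depth(u) = 1 + 0 = 1
depth(f(f(u))) = 1 + depth(f(u)) = 1 + 1 = 2
depth(f(f(f(u)))) = 1 + depth(f(f(u))) = 1 + 2 = 3
depth(h(h(h(u, u), h(u, u)), f(f(f(u))))) = 1 + max(2, 3) = 4
depth(h(h(h(h(u, u), h(u, u)), f(f(f(u)))), u)) = 1 + max(4, 0) = 5
depth(f(h(h(h(h(u, u), h(u, u)), f(f(f(u)))), u))) = 1 + depth(h(h(h(h(u, u), h(u, u)), f(f(f(u)))), u)) = 1 + 5 = 6

6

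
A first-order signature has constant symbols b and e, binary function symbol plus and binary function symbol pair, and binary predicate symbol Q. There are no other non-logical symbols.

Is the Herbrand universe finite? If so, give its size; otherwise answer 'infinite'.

The signature has at least one function symbol (plus, arity 2) and at least one constant (b).
Iterating plus gives infinitely many distinct ground terms: b, plus(b, b), plus(plus(b, b), plus(b, b)), ...
So the Herbrand universe is infinite.

infinite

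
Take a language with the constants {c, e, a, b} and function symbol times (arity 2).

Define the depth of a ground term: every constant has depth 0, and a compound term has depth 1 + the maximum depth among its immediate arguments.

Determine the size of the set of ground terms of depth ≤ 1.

20

Count level by level. With function symbols times/2, the terms of depth ≤ k are the 4 constants together with each function applied to depth-≤(k−1) tuples, so N_k = 4 + N_{k-1}^2.
N_0 = 4
N_1 = 4 + 4^2 = 20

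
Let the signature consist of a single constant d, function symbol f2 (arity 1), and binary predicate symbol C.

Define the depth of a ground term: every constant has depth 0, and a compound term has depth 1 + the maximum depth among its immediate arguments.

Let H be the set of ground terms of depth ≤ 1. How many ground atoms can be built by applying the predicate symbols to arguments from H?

4

First count ground terms of depth ≤ 1.
Count level by level. With function symbols f2/1, the terms of depth ≤ k are the 1 constant together with each function applied to depth-≤(k−1) tuples, so N_k = 1 + N_{k-1}.
N_0 = 1
N_1 = 1 + 1 = 2
Explicitly: d, f2(d).
So |H| = 2.
For each predicate symbol, the number of ground atoms is |H| raised to its arity; summing:
  C: 2^2 = 4
Total ground atoms: 4.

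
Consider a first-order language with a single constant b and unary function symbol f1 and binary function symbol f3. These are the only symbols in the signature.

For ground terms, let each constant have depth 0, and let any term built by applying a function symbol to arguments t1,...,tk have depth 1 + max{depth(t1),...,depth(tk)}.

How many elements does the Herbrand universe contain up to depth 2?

Count level by level. With function symbols f1/1, f3/2, the terms of depth ≤ k are the 1 constant together with each function applied to depth-≤(k−1) tuples, so N_k = 1 + N_{k-1} + N_{k-1}^2.
N_0 = 1
N_1 = 1 + 1 + 1^2 = 3
N_2 = 1 + 3 + 3^2 = 13

13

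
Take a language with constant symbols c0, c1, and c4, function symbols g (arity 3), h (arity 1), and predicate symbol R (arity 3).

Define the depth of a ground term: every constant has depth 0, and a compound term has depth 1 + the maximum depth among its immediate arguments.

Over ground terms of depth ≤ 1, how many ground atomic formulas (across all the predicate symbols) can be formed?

First count ground terms of depth ≤ 1.
Let N_k = |{terms of depth ≤ k}|. Then N_0 = 3 and N_k = 3 + N_{k-1}^3 + N_{k-1} for k ≥ 1 (one summand per function symbol, arity giving the exponent).
N_0 = 3
N_1 = 3 + 3^3 + 3 = 33
So |H| = 33.
For each predicate symbol, the number of ground atoms is |H| raised to its arity; summing:
  R: 33^3 = 35937
Total ground atoms: 35937.

35937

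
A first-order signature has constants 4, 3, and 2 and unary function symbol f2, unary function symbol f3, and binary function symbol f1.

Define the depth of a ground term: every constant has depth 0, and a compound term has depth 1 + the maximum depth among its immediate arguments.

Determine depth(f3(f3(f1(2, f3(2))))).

4

depth(f3(2)) = 1 + depth(2) = 1 + 0 = 1
depth(f1(2, f3(2))) = 1 + max(0, 1) = 2
depth(f3(f1(2, f3(2)))) = 1 + depth(f1(2, f3(2))) = 1 + 2 = 3
depth(f3(f3(f1(2, f3(2))))) = 1 + depth(f3(f1(2, f3(2)))) = 1 + 3 = 4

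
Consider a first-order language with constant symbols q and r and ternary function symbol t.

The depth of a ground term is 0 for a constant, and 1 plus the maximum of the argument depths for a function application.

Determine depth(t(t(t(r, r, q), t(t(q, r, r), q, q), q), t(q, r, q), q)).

depth(t(r, r, q)) = 1 + max(0, 0, 0) = 1
depth(t(q, r, r)) = 1 + max(0, 0, 0) = 1
depth(t(t(q, r, r), q, q)) = 1 + max(1, 0, 0) = 2
depth(t(t(r, r, q), t(t(q, r, r), q, q), q)) = 1 + max(1, 2, 0) = 3
depth(t(q, r, q)) = 1 + max(0, 0, 0) = 1
depth(t(t(t(r, r, q), t(t(q, r, r), q, q), q), t(q, r, q), q)) = 1 + max(3, 1, 0) = 4

4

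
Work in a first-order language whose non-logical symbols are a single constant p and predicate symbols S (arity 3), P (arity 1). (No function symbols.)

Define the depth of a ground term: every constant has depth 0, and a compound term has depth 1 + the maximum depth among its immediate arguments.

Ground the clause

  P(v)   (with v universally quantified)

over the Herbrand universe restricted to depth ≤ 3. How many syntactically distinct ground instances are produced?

1

Ground terms of depth ≤ 3:
  With no function symbols every ground term is a constant, so there is exactly 1 ground term at every depth bound.
  N_0 = 1
  N_1 = 1
  N_2 = 1
  N_3 = 1
  Explicitly: p.
So there is exactly 1 ground term available for substitution.
There is 1 variable to instantiate (v),  occurring in at least one literal, so different choices give different ground instances.
Number of ground instances = 1.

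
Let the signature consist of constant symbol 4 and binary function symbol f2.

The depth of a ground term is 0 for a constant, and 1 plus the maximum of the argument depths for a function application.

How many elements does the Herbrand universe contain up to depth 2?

5

Count level by level. With function symbols f2/2, the terms of depth ≤ k are the 1 constant together with each function applied to depth-≤(k−1) tuples, so N_k = 1 + N_{k-1}^2.
N_0 = 1
N_1 = 1 + 1^2 = 2
N_2 = 1 + 2^2 = 5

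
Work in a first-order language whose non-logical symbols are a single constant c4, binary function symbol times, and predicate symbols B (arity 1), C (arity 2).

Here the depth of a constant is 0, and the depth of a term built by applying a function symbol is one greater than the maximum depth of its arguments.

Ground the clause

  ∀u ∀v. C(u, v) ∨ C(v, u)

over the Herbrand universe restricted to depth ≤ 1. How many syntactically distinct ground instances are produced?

4

Ground terms of depth ≤ 1:
  Write N_k for the number of ground terms of depth ≤ k. A term of depth ≤ k is either a constant or a function symbol applied to arguments of depth ≤ k−1, so N_k = 1 + N_{k-1}^2.
  N_0 = 1
  N_1 = 1 + 1^2 = 2
So there are 2 ground terms available for substitution.
The body mentions every one of the 2 quantified variables; since ground terms form a free algebra, no two substitutions collapse to the same formula.
Number of ground instances = 2^2 = 4.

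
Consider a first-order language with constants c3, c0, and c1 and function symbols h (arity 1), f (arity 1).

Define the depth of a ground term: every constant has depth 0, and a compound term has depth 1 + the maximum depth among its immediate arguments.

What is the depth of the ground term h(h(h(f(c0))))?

4

depth(f(c0)) = 1 + depth(c0) = 1 + 0 = 1
depth(h(f(c0))) = 1 + depth(f(c0)) = 1 + 1 = 2
depth(h(h(f(c0)))) = 1 + depth(h(f(c0))) = 1 + 2 = 3
depth(h(h(h(f(c0))))) = 1 + depth(h(h(f(c0)))) = 1 + 3 = 4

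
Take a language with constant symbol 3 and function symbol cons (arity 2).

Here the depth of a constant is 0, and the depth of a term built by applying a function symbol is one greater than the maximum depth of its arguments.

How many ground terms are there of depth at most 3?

26

Let N_k count ground terms of depth at most k. Each non-constant term of depth ≤ k is some function symbol applied to depth-≤(k−1) arguments, giving N_k = 1 + N_{k-1}^2.
N_0 = 1
N_1 = 1 + 1^2 = 2
N_2 = 1 + 2^2 = 5
N_3 = 1 + 5^2 = 26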